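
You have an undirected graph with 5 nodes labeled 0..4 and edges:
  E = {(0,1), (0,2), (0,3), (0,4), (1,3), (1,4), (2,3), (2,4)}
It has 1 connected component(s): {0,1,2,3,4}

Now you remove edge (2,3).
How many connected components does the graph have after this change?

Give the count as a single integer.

Initial component count: 1
Remove (2,3): not a bridge. Count unchanged: 1.
  After removal, components: {0,1,2,3,4}
New component count: 1

Answer: 1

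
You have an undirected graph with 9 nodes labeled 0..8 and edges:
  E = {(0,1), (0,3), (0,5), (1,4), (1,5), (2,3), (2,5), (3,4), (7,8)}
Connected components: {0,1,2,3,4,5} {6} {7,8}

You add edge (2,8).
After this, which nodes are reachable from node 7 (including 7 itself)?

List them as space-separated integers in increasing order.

Before: nodes reachable from 7: {7,8}
Adding (2,8): merges 7's component with another. Reachability grows.
After: nodes reachable from 7: {0,1,2,3,4,5,7,8}

Answer: 0 1 2 3 4 5 7 8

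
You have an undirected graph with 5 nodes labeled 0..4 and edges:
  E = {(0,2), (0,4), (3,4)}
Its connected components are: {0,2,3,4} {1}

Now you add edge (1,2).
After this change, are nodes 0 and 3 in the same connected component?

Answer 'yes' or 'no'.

Initial components: {0,2,3,4} {1}
Adding edge (1,2): merges {1} and {0,2,3,4}.
New components: {0,1,2,3,4}
Are 0 and 3 in the same component? yes

Answer: yes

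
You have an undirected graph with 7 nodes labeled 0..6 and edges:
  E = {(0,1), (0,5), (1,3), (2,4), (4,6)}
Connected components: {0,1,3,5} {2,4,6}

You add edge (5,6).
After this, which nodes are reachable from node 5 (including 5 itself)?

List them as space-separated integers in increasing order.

Answer: 0 1 2 3 4 5 6

Derivation:
Before: nodes reachable from 5: {0,1,3,5}
Adding (5,6): merges 5's component with another. Reachability grows.
After: nodes reachable from 5: {0,1,2,3,4,5,6}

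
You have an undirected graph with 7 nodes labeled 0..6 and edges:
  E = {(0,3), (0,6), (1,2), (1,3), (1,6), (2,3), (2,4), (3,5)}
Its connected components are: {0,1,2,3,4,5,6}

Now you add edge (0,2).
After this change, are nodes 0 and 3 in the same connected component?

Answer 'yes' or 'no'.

Initial components: {0,1,2,3,4,5,6}
Adding edge (0,2): both already in same component {0,1,2,3,4,5,6}. No change.
New components: {0,1,2,3,4,5,6}
Are 0 and 3 in the same component? yes

Answer: yes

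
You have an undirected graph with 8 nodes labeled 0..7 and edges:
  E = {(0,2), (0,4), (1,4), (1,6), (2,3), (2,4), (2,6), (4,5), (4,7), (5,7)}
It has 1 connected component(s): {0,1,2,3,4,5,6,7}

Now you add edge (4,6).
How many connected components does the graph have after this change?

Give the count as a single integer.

Initial component count: 1
Add (4,6): endpoints already in same component. Count unchanged: 1.
New component count: 1

Answer: 1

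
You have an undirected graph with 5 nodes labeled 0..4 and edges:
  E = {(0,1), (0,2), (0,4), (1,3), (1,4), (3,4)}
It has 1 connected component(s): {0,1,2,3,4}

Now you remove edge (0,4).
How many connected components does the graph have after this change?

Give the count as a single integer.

Initial component count: 1
Remove (0,4): not a bridge. Count unchanged: 1.
  After removal, components: {0,1,2,3,4}
New component count: 1

Answer: 1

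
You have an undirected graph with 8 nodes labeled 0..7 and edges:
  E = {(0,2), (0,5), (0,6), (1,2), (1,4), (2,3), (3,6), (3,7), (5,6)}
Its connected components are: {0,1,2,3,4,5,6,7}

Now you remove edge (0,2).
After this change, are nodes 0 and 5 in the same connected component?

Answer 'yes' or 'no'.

Answer: yes

Derivation:
Initial components: {0,1,2,3,4,5,6,7}
Removing edge (0,2): not a bridge — component count unchanged at 1.
New components: {0,1,2,3,4,5,6,7}
Are 0 and 5 in the same component? yes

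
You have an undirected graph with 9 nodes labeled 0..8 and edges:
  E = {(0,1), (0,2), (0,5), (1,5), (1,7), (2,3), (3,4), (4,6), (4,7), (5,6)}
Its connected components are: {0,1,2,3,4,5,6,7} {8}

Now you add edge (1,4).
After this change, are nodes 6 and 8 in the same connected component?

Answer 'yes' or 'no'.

Answer: no

Derivation:
Initial components: {0,1,2,3,4,5,6,7} {8}
Adding edge (1,4): both already in same component {0,1,2,3,4,5,6,7}. No change.
New components: {0,1,2,3,4,5,6,7} {8}
Are 6 and 8 in the same component? no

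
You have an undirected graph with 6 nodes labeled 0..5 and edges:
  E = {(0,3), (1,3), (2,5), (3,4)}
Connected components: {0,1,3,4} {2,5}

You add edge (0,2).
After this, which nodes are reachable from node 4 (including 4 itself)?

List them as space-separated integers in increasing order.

Answer: 0 1 2 3 4 5

Derivation:
Before: nodes reachable from 4: {0,1,3,4}
Adding (0,2): merges 4's component with another. Reachability grows.
After: nodes reachable from 4: {0,1,2,3,4,5}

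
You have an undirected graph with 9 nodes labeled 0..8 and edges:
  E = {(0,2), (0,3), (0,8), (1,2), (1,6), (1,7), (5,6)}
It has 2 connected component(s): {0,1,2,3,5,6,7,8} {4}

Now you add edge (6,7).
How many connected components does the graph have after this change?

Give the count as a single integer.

Initial component count: 2
Add (6,7): endpoints already in same component. Count unchanged: 2.
New component count: 2

Answer: 2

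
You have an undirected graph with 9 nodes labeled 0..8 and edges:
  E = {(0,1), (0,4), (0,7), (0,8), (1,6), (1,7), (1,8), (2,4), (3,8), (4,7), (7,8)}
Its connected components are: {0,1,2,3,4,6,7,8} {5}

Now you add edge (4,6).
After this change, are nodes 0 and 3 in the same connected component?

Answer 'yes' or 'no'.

Initial components: {0,1,2,3,4,6,7,8} {5}
Adding edge (4,6): both already in same component {0,1,2,3,4,6,7,8}. No change.
New components: {0,1,2,3,4,6,7,8} {5}
Are 0 and 3 in the same component? yes

Answer: yes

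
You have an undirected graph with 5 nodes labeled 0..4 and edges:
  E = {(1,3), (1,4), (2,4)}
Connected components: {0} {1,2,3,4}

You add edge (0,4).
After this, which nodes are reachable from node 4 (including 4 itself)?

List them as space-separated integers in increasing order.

Before: nodes reachable from 4: {1,2,3,4}
Adding (0,4): merges 4's component with another. Reachability grows.
After: nodes reachable from 4: {0,1,2,3,4}

Answer: 0 1 2 3 4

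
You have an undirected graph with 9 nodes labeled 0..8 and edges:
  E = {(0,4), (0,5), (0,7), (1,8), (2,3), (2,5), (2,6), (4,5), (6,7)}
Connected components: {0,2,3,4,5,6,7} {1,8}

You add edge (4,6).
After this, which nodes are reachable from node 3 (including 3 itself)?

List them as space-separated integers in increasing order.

Answer: 0 2 3 4 5 6 7

Derivation:
Before: nodes reachable from 3: {0,2,3,4,5,6,7}
Adding (4,6): both endpoints already in same component. Reachability from 3 unchanged.
After: nodes reachable from 3: {0,2,3,4,5,6,7}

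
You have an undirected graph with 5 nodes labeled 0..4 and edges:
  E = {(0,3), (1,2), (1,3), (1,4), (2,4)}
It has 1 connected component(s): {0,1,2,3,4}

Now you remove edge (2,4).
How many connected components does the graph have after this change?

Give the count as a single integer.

Answer: 1

Derivation:
Initial component count: 1
Remove (2,4): not a bridge. Count unchanged: 1.
  After removal, components: {0,1,2,3,4}
New component count: 1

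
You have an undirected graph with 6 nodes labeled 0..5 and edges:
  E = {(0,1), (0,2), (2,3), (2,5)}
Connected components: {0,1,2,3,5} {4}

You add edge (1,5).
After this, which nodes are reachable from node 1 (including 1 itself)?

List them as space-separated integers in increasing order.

Answer: 0 1 2 3 5

Derivation:
Before: nodes reachable from 1: {0,1,2,3,5}
Adding (1,5): both endpoints already in same component. Reachability from 1 unchanged.
After: nodes reachable from 1: {0,1,2,3,5}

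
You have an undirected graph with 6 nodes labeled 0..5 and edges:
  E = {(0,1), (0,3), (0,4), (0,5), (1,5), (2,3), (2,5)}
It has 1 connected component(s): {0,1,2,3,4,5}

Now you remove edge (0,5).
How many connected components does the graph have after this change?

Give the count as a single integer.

Initial component count: 1
Remove (0,5): not a bridge. Count unchanged: 1.
  After removal, components: {0,1,2,3,4,5}
New component count: 1

Answer: 1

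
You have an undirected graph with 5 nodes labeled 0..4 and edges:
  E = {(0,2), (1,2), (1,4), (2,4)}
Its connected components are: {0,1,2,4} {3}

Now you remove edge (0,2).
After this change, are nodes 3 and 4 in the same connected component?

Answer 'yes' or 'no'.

Answer: no

Derivation:
Initial components: {0,1,2,4} {3}
Removing edge (0,2): it was a bridge — component count 2 -> 3.
New components: {0} {1,2,4} {3}
Are 3 and 4 in the same component? no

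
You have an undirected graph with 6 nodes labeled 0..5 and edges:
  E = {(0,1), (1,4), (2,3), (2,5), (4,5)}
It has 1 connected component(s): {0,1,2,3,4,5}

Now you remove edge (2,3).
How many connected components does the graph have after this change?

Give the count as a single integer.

Initial component count: 1
Remove (2,3): it was a bridge. Count increases: 1 -> 2.
  After removal, components: {0,1,2,4,5} {3}
New component count: 2

Answer: 2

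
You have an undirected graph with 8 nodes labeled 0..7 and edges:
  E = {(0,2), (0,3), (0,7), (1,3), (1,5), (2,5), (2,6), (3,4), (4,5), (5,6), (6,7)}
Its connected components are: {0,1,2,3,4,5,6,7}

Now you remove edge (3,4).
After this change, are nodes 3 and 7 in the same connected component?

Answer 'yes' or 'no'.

Answer: yes

Derivation:
Initial components: {0,1,2,3,4,5,6,7}
Removing edge (3,4): not a bridge — component count unchanged at 1.
New components: {0,1,2,3,4,5,6,7}
Are 3 and 7 in the same component? yes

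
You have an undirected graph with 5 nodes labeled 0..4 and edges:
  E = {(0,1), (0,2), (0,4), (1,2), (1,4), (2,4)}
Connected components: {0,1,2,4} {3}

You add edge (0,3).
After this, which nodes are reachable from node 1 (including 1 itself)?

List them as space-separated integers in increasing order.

Before: nodes reachable from 1: {0,1,2,4}
Adding (0,3): merges 1's component with another. Reachability grows.
After: nodes reachable from 1: {0,1,2,3,4}

Answer: 0 1 2 3 4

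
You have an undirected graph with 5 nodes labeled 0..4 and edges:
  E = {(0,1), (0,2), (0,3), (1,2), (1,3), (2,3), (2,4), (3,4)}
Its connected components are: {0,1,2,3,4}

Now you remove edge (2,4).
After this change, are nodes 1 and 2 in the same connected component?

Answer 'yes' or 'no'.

Answer: yes

Derivation:
Initial components: {0,1,2,3,4}
Removing edge (2,4): not a bridge — component count unchanged at 1.
New components: {0,1,2,3,4}
Are 1 and 2 in the same component? yes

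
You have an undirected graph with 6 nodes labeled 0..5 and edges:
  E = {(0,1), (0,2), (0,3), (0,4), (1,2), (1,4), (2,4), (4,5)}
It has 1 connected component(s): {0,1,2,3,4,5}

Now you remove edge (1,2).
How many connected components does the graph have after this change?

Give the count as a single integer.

Answer: 1

Derivation:
Initial component count: 1
Remove (1,2): not a bridge. Count unchanged: 1.
  After removal, components: {0,1,2,3,4,5}
New component count: 1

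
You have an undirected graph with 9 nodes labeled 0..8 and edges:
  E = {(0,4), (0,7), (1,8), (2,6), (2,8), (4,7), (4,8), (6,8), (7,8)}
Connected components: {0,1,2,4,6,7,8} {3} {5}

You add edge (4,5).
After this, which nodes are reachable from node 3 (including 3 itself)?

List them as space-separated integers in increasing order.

Answer: 3

Derivation:
Before: nodes reachable from 3: {3}
Adding (4,5): merges two components, but neither contains 3. Reachability from 3 unchanged.
After: nodes reachable from 3: {3}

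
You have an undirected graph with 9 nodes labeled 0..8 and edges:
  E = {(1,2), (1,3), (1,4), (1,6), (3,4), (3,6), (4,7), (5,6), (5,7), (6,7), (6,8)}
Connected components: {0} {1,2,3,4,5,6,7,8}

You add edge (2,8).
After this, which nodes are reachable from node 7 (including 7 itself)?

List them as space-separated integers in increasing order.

Answer: 1 2 3 4 5 6 7 8

Derivation:
Before: nodes reachable from 7: {1,2,3,4,5,6,7,8}
Adding (2,8): both endpoints already in same component. Reachability from 7 unchanged.
After: nodes reachable from 7: {1,2,3,4,5,6,7,8}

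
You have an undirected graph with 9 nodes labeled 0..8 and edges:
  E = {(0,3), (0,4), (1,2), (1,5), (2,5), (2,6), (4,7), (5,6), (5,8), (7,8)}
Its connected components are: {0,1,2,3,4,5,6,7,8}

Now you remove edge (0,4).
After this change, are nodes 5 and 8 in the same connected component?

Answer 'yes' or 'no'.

Answer: yes

Derivation:
Initial components: {0,1,2,3,4,5,6,7,8}
Removing edge (0,4): it was a bridge — component count 1 -> 2.
New components: {0,3} {1,2,4,5,6,7,8}
Are 5 and 8 in the same component? yes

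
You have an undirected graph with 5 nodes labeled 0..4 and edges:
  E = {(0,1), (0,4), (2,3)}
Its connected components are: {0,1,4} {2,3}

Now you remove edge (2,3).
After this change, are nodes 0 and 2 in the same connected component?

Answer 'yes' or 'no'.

Answer: no

Derivation:
Initial components: {0,1,4} {2,3}
Removing edge (2,3): it was a bridge — component count 2 -> 3.
New components: {0,1,4} {2} {3}
Are 0 and 2 in the same component? no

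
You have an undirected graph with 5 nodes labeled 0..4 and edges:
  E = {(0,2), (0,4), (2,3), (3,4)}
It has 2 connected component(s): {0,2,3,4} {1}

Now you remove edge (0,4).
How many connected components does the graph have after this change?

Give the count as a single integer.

Initial component count: 2
Remove (0,4): not a bridge. Count unchanged: 2.
  After removal, components: {0,2,3,4} {1}
New component count: 2

Answer: 2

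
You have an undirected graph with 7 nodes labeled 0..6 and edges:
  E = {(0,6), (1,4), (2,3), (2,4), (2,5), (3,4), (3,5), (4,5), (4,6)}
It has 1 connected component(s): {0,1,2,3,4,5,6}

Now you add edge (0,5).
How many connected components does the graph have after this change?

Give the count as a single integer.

Answer: 1

Derivation:
Initial component count: 1
Add (0,5): endpoints already in same component. Count unchanged: 1.
New component count: 1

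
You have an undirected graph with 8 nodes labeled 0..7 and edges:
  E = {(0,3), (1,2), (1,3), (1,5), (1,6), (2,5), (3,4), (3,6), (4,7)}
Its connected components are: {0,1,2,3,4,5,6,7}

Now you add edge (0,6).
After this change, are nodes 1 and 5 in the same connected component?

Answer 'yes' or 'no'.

Answer: yes

Derivation:
Initial components: {0,1,2,3,4,5,6,7}
Adding edge (0,6): both already in same component {0,1,2,3,4,5,6,7}. No change.
New components: {0,1,2,3,4,5,6,7}
Are 1 and 5 in the same component? yes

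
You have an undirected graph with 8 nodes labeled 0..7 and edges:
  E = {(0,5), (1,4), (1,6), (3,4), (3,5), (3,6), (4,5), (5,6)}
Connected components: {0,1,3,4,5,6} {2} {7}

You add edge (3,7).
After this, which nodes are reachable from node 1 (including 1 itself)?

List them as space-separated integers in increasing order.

Answer: 0 1 3 4 5 6 7

Derivation:
Before: nodes reachable from 1: {0,1,3,4,5,6}
Adding (3,7): merges 1's component with another. Reachability grows.
After: nodes reachable from 1: {0,1,3,4,5,6,7}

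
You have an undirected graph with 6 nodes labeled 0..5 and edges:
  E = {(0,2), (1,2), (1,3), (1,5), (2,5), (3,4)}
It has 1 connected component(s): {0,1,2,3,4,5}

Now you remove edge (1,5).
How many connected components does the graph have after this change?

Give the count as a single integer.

Answer: 1

Derivation:
Initial component count: 1
Remove (1,5): not a bridge. Count unchanged: 1.
  After removal, components: {0,1,2,3,4,5}
New component count: 1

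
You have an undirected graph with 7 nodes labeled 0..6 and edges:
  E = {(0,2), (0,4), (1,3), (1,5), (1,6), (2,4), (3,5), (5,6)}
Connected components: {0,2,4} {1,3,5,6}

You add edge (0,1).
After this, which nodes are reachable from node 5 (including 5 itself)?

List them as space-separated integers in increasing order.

Before: nodes reachable from 5: {1,3,5,6}
Adding (0,1): merges 5's component with another. Reachability grows.
After: nodes reachable from 5: {0,1,2,3,4,5,6}

Answer: 0 1 2 3 4 5 6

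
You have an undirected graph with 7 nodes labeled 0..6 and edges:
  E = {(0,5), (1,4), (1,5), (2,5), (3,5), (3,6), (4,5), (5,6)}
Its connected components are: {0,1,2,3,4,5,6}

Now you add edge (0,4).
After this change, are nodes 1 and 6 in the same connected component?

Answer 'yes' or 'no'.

Answer: yes

Derivation:
Initial components: {0,1,2,3,4,5,6}
Adding edge (0,4): both already in same component {0,1,2,3,4,5,6}. No change.
New components: {0,1,2,3,4,5,6}
Are 1 and 6 in the same component? yes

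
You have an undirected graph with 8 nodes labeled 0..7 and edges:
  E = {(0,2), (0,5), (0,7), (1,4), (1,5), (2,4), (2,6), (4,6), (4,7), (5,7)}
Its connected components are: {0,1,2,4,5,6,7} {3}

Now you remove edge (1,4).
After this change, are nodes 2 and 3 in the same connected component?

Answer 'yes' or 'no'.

Initial components: {0,1,2,4,5,6,7} {3}
Removing edge (1,4): not a bridge — component count unchanged at 2.
New components: {0,1,2,4,5,6,7} {3}
Are 2 and 3 in the same component? no

Answer: no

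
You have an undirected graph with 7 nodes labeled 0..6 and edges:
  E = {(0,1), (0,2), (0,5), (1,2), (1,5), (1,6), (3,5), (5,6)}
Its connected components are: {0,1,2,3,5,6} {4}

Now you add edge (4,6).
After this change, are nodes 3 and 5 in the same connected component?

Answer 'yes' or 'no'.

Initial components: {0,1,2,3,5,6} {4}
Adding edge (4,6): merges {4} and {0,1,2,3,5,6}.
New components: {0,1,2,3,4,5,6}
Are 3 and 5 in the same component? yes

Answer: yes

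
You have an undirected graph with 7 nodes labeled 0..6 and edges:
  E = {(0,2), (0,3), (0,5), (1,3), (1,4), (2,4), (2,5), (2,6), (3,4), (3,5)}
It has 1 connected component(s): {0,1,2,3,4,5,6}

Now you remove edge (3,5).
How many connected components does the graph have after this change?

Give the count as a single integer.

Initial component count: 1
Remove (3,5): not a bridge. Count unchanged: 1.
  After removal, components: {0,1,2,3,4,5,6}
New component count: 1

Answer: 1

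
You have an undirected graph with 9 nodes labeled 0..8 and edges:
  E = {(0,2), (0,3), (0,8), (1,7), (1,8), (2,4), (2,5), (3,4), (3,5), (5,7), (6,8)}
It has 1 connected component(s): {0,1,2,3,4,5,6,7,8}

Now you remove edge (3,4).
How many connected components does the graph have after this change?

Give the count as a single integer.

Answer: 1

Derivation:
Initial component count: 1
Remove (3,4): not a bridge. Count unchanged: 1.
  After removal, components: {0,1,2,3,4,5,6,7,8}
New component count: 1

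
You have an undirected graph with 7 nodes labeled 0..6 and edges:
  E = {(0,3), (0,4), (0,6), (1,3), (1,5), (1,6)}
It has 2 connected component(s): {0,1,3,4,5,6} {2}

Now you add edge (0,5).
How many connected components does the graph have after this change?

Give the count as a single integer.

Initial component count: 2
Add (0,5): endpoints already in same component. Count unchanged: 2.
New component count: 2

Answer: 2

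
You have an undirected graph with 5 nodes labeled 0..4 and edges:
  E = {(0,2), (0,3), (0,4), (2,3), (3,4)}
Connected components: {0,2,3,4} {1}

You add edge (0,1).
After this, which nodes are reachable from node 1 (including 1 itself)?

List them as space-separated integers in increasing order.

Answer: 0 1 2 3 4

Derivation:
Before: nodes reachable from 1: {1}
Adding (0,1): merges 1's component with another. Reachability grows.
After: nodes reachable from 1: {0,1,2,3,4}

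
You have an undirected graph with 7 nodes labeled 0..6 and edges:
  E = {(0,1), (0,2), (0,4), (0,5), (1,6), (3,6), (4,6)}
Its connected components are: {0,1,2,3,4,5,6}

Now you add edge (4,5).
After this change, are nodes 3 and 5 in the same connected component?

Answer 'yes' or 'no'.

Answer: yes

Derivation:
Initial components: {0,1,2,3,4,5,6}
Adding edge (4,5): both already in same component {0,1,2,3,4,5,6}. No change.
New components: {0,1,2,3,4,5,6}
Are 3 and 5 in the same component? yes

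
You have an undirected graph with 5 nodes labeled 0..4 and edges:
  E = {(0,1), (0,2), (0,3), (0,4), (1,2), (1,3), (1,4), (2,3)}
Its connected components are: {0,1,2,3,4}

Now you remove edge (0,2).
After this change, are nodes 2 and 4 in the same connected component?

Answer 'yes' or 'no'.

Initial components: {0,1,2,3,4}
Removing edge (0,2): not a bridge — component count unchanged at 1.
New components: {0,1,2,3,4}
Are 2 and 4 in the same component? yes

Answer: yes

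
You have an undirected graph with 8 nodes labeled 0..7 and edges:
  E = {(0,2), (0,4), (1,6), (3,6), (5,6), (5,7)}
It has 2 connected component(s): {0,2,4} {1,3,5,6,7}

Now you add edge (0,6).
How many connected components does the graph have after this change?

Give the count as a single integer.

Initial component count: 2
Add (0,6): merges two components. Count decreases: 2 -> 1.
New component count: 1

Answer: 1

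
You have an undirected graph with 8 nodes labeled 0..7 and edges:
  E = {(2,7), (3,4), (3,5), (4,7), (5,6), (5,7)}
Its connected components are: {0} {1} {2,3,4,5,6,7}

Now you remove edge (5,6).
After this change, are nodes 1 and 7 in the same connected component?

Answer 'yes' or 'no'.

Initial components: {0} {1} {2,3,4,5,6,7}
Removing edge (5,6): it was a bridge — component count 3 -> 4.
New components: {0} {1} {2,3,4,5,7} {6}
Are 1 and 7 in the same component? no

Answer: no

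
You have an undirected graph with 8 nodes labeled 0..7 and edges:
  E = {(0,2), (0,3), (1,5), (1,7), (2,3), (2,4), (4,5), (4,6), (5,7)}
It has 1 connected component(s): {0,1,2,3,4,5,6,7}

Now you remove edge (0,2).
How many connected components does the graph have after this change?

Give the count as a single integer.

Answer: 1

Derivation:
Initial component count: 1
Remove (0,2): not a bridge. Count unchanged: 1.
  After removal, components: {0,1,2,3,4,5,6,7}
New component count: 1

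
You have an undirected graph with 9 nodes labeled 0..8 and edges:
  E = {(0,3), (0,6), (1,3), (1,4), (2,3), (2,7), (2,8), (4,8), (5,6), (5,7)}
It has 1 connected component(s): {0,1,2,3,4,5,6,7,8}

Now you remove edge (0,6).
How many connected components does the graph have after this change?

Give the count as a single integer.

Initial component count: 1
Remove (0,6): not a bridge. Count unchanged: 1.
  After removal, components: {0,1,2,3,4,5,6,7,8}
New component count: 1

Answer: 1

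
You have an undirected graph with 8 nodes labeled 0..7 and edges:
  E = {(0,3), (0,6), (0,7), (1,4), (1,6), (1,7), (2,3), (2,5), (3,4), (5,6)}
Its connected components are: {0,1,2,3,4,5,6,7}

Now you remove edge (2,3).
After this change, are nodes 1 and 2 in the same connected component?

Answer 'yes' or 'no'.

Answer: yes

Derivation:
Initial components: {0,1,2,3,4,5,6,7}
Removing edge (2,3): not a bridge — component count unchanged at 1.
New components: {0,1,2,3,4,5,6,7}
Are 1 and 2 in the same component? yes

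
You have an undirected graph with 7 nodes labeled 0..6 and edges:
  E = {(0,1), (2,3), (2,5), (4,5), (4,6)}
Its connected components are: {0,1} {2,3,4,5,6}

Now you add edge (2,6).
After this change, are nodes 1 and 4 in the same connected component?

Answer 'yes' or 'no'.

Answer: no

Derivation:
Initial components: {0,1} {2,3,4,5,6}
Adding edge (2,6): both already in same component {2,3,4,5,6}. No change.
New components: {0,1} {2,3,4,5,6}
Are 1 and 4 in the same component? no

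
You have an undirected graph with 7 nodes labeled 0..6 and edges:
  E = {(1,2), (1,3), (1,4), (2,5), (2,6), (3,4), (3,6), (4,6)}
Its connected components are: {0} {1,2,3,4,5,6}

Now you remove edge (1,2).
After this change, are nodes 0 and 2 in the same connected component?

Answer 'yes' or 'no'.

Initial components: {0} {1,2,3,4,5,6}
Removing edge (1,2): not a bridge — component count unchanged at 2.
New components: {0} {1,2,3,4,5,6}
Are 0 and 2 in the same component? no

Answer: no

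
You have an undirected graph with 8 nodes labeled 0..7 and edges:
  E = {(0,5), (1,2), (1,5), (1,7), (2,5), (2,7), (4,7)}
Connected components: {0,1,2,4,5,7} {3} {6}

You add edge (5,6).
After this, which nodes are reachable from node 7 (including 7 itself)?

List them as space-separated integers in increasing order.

Answer: 0 1 2 4 5 6 7

Derivation:
Before: nodes reachable from 7: {0,1,2,4,5,7}
Adding (5,6): merges 7's component with another. Reachability grows.
After: nodes reachable from 7: {0,1,2,4,5,6,7}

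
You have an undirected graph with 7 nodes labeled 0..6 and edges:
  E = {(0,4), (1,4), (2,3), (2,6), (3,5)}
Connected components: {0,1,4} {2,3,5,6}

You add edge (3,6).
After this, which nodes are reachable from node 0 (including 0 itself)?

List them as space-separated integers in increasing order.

Before: nodes reachable from 0: {0,1,4}
Adding (3,6): both endpoints already in same component. Reachability from 0 unchanged.
After: nodes reachable from 0: {0,1,4}

Answer: 0 1 4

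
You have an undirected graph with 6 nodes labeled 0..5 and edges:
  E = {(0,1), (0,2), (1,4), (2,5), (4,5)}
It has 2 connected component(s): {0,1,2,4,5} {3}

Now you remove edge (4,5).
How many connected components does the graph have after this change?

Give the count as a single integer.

Initial component count: 2
Remove (4,5): not a bridge. Count unchanged: 2.
  After removal, components: {0,1,2,4,5} {3}
New component count: 2

Answer: 2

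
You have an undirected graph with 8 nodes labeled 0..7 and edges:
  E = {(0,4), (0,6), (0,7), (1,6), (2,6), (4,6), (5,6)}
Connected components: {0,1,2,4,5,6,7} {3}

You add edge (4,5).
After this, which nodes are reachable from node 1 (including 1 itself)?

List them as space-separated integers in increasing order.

Answer: 0 1 2 4 5 6 7

Derivation:
Before: nodes reachable from 1: {0,1,2,4,5,6,7}
Adding (4,5): both endpoints already in same component. Reachability from 1 unchanged.
After: nodes reachable from 1: {0,1,2,4,5,6,7}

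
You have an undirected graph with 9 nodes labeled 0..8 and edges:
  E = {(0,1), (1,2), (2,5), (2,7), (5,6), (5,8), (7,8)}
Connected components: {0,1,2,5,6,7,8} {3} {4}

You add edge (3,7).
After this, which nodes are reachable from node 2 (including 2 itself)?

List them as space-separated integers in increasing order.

Before: nodes reachable from 2: {0,1,2,5,6,7,8}
Adding (3,7): merges 2's component with another. Reachability grows.
After: nodes reachable from 2: {0,1,2,3,5,6,7,8}

Answer: 0 1 2 3 5 6 7 8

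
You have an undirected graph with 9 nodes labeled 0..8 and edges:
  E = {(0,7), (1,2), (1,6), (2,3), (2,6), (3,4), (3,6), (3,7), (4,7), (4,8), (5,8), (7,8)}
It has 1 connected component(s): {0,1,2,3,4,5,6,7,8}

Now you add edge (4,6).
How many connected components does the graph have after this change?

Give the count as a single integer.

Answer: 1

Derivation:
Initial component count: 1
Add (4,6): endpoints already in same component. Count unchanged: 1.
New component count: 1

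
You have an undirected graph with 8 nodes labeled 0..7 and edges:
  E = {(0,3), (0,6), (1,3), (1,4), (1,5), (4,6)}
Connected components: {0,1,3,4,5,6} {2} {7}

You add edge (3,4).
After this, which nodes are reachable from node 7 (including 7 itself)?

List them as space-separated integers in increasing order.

Before: nodes reachable from 7: {7}
Adding (3,4): both endpoints already in same component. Reachability from 7 unchanged.
After: nodes reachable from 7: {7}

Answer: 7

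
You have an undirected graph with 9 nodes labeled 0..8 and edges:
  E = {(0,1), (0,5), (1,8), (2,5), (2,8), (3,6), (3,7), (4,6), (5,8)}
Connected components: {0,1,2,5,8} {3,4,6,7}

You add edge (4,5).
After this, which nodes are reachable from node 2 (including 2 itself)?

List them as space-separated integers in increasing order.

Answer: 0 1 2 3 4 5 6 7 8

Derivation:
Before: nodes reachable from 2: {0,1,2,5,8}
Adding (4,5): merges 2's component with another. Reachability grows.
After: nodes reachable from 2: {0,1,2,3,4,5,6,7,8}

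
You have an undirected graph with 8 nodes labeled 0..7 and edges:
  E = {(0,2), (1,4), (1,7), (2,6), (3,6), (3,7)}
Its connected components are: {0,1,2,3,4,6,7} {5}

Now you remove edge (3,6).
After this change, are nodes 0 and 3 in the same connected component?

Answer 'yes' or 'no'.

Initial components: {0,1,2,3,4,6,7} {5}
Removing edge (3,6): it was a bridge — component count 2 -> 3.
New components: {0,2,6} {1,3,4,7} {5}
Are 0 and 3 in the same component? no

Answer: no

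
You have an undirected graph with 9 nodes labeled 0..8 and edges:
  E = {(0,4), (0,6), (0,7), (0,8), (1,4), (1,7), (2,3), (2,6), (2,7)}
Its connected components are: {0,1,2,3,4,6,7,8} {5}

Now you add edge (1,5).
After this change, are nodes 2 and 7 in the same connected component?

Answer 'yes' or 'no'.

Answer: yes

Derivation:
Initial components: {0,1,2,3,4,6,7,8} {5}
Adding edge (1,5): merges {0,1,2,3,4,6,7,8} and {5}.
New components: {0,1,2,3,4,5,6,7,8}
Are 2 and 7 in the same component? yes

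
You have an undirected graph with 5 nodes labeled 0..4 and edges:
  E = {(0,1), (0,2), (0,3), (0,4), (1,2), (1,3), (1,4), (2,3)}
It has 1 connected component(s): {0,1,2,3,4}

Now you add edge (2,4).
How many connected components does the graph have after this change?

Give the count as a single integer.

Initial component count: 1
Add (2,4): endpoints already in same component. Count unchanged: 1.
New component count: 1

Answer: 1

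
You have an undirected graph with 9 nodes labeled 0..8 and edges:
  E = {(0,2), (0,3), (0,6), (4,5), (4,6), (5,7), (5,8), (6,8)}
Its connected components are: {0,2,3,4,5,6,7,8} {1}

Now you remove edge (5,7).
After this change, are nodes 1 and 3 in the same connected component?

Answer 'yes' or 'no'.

Answer: no

Derivation:
Initial components: {0,2,3,4,5,6,7,8} {1}
Removing edge (5,7): it was a bridge — component count 2 -> 3.
New components: {0,2,3,4,5,6,8} {1} {7}
Are 1 and 3 in the same component? no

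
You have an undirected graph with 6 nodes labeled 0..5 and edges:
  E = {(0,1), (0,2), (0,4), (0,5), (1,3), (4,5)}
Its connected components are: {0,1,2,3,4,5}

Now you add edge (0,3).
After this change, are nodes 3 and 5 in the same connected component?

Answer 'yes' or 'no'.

Answer: yes

Derivation:
Initial components: {0,1,2,3,4,5}
Adding edge (0,3): both already in same component {0,1,2,3,4,5}. No change.
New components: {0,1,2,3,4,5}
Are 3 and 5 in the same component? yes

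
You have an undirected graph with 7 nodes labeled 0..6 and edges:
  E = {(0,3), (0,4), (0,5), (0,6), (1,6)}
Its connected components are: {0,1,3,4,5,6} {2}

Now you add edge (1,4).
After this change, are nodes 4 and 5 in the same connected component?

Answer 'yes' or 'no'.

Initial components: {0,1,3,4,5,6} {2}
Adding edge (1,4): both already in same component {0,1,3,4,5,6}. No change.
New components: {0,1,3,4,5,6} {2}
Are 4 and 5 in the same component? yes

Answer: yes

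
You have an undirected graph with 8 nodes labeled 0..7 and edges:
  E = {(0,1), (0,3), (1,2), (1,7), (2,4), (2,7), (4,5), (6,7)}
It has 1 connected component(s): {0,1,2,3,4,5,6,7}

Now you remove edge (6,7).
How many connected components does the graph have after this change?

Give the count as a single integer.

Initial component count: 1
Remove (6,7): it was a bridge. Count increases: 1 -> 2.
  After removal, components: {0,1,2,3,4,5,7} {6}
New component count: 2

Answer: 2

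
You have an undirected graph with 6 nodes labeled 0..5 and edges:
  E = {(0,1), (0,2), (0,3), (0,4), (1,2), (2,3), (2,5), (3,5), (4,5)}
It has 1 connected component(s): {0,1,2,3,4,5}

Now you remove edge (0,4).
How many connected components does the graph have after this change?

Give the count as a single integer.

Answer: 1

Derivation:
Initial component count: 1
Remove (0,4): not a bridge. Count unchanged: 1.
  After removal, components: {0,1,2,3,4,5}
New component count: 1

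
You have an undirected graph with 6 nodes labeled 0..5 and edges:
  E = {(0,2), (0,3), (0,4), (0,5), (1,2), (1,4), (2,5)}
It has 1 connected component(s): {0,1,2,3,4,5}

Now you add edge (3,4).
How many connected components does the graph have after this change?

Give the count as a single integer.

Initial component count: 1
Add (3,4): endpoints already in same component. Count unchanged: 1.
New component count: 1

Answer: 1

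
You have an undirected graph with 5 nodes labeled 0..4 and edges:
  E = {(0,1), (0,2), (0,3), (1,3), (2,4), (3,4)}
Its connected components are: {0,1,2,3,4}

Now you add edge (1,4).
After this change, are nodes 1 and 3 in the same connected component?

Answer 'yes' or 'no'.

Answer: yes

Derivation:
Initial components: {0,1,2,3,4}
Adding edge (1,4): both already in same component {0,1,2,3,4}. No change.
New components: {0,1,2,3,4}
Are 1 and 3 in the same component? yes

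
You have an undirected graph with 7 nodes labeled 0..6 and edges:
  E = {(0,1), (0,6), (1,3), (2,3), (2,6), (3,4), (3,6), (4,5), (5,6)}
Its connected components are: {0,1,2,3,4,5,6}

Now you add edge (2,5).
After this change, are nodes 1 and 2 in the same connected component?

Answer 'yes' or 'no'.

Initial components: {0,1,2,3,4,5,6}
Adding edge (2,5): both already in same component {0,1,2,3,4,5,6}. No change.
New components: {0,1,2,3,4,5,6}
Are 1 and 2 in the same component? yes

Answer: yes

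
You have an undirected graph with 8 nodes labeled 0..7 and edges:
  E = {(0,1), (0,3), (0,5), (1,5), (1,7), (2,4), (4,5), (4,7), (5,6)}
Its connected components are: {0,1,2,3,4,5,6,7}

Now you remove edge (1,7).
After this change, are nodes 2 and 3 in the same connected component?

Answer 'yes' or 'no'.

Answer: yes

Derivation:
Initial components: {0,1,2,3,4,5,6,7}
Removing edge (1,7): not a bridge — component count unchanged at 1.
New components: {0,1,2,3,4,5,6,7}
Are 2 and 3 in the same component? yes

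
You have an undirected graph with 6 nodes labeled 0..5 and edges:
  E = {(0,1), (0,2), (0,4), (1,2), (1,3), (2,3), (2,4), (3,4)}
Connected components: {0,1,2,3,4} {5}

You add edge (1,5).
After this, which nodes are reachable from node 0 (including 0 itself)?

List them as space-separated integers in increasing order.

Before: nodes reachable from 0: {0,1,2,3,4}
Adding (1,5): merges 0's component with another. Reachability grows.
After: nodes reachable from 0: {0,1,2,3,4,5}

Answer: 0 1 2 3 4 5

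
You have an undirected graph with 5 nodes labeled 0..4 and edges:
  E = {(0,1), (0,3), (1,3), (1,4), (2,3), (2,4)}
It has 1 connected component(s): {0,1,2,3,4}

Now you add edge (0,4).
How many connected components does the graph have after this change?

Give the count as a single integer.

Answer: 1

Derivation:
Initial component count: 1
Add (0,4): endpoints already in same component. Count unchanged: 1.
New component count: 1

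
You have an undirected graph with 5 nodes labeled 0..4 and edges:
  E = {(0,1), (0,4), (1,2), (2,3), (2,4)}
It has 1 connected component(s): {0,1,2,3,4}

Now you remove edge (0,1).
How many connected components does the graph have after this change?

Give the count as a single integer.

Initial component count: 1
Remove (0,1): not a bridge. Count unchanged: 1.
  After removal, components: {0,1,2,3,4}
New component count: 1

Answer: 1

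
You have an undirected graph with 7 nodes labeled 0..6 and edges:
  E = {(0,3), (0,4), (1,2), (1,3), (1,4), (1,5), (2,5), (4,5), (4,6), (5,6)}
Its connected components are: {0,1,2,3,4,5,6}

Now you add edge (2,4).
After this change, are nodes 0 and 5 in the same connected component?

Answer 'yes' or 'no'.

Answer: yes

Derivation:
Initial components: {0,1,2,3,4,5,6}
Adding edge (2,4): both already in same component {0,1,2,3,4,5,6}. No change.
New components: {0,1,2,3,4,5,6}
Are 0 and 5 in the same component? yes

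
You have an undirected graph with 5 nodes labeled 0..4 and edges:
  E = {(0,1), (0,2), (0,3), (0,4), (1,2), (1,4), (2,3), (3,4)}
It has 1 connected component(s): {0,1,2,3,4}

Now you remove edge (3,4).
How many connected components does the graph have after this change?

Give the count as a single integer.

Answer: 1

Derivation:
Initial component count: 1
Remove (3,4): not a bridge. Count unchanged: 1.
  After removal, components: {0,1,2,3,4}
New component count: 1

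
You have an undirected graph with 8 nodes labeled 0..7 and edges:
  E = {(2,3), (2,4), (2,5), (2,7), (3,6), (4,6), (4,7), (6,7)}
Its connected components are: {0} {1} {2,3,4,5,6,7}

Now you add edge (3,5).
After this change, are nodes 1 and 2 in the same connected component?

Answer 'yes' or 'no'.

Initial components: {0} {1} {2,3,4,5,6,7}
Adding edge (3,5): both already in same component {2,3,4,5,6,7}. No change.
New components: {0} {1} {2,3,4,5,6,7}
Are 1 and 2 in the same component? no

Answer: no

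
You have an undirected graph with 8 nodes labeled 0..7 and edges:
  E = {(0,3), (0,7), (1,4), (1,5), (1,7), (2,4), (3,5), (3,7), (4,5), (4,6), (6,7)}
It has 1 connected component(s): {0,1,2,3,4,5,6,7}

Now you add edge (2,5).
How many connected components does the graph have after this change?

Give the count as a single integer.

Initial component count: 1
Add (2,5): endpoints already in same component. Count unchanged: 1.
New component count: 1

Answer: 1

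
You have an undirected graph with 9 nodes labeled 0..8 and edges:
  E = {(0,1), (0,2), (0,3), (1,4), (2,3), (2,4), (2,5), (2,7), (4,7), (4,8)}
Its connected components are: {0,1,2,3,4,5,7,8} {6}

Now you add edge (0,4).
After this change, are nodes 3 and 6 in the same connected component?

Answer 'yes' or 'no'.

Answer: no

Derivation:
Initial components: {0,1,2,3,4,5,7,8} {6}
Adding edge (0,4): both already in same component {0,1,2,3,4,5,7,8}. No change.
New components: {0,1,2,3,4,5,7,8} {6}
Are 3 and 6 in the same component? no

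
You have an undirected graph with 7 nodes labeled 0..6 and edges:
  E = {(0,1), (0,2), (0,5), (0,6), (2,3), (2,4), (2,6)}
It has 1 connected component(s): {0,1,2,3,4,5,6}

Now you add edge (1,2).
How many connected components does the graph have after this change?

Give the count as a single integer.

Answer: 1

Derivation:
Initial component count: 1
Add (1,2): endpoints already in same component. Count unchanged: 1.
New component count: 1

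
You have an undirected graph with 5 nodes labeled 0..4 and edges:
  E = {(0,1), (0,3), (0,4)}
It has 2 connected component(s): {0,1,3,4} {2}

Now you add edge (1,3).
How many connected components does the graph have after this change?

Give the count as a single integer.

Answer: 2

Derivation:
Initial component count: 2
Add (1,3): endpoints already in same component. Count unchanged: 2.
New component count: 2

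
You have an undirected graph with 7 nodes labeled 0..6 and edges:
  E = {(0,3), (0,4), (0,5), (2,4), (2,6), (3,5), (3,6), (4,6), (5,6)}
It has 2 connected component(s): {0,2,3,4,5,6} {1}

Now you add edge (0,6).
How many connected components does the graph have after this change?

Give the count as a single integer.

Answer: 2

Derivation:
Initial component count: 2
Add (0,6): endpoints already in same component. Count unchanged: 2.
New component count: 2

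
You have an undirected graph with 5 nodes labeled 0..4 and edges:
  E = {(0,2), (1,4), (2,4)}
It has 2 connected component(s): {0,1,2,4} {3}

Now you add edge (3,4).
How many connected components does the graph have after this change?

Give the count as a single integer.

Answer: 1

Derivation:
Initial component count: 2
Add (3,4): merges two components. Count decreases: 2 -> 1.
New component count: 1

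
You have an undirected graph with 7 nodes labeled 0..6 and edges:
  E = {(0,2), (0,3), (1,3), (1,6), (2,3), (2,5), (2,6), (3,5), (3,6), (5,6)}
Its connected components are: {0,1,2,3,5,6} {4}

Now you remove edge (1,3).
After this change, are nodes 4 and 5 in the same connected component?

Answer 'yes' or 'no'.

Answer: no

Derivation:
Initial components: {0,1,2,3,5,6} {4}
Removing edge (1,3): not a bridge — component count unchanged at 2.
New components: {0,1,2,3,5,6} {4}
Are 4 and 5 in the same component? no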